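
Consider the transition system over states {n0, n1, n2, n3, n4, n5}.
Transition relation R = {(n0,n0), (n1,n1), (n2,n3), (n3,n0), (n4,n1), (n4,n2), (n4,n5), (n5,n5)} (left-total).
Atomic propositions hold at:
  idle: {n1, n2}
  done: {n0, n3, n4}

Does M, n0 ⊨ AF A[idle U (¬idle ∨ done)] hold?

Sat(¬idle) = {n0, n3, n4, n5}
Sat(¬idle ∨ done) = {n0, n3, n4, n5}
A[idle U (¬idle ∨ done)]: least fixpoint, start Z0 = Sat((¬idle ∨ done)) = {n0, n3, n4, n5}, add states in Sat(idle) with every successor in Z. Z1 = {n0, n2, n3, n4, n5}; fixed.
Sat(A[idle U (¬idle ∨ done)]) = {n0, n2, n3, n4, n5}
AF A[idle U (¬idle ∨ done)]: least fixpoint, start Z0 = {n0, n2, n3, n4, n5}, add states with every successor in Z. Already a fixed point.
Sat(AF A[idle U (¬idle ∨ done)]) = {n0, n2, n3, n4, n5}
n0 ∈ Sat(AF A[idle U (¬idle ∨ done)]) = {n0, n2, n3, n4, n5}, so the formula holds at n0.

Yes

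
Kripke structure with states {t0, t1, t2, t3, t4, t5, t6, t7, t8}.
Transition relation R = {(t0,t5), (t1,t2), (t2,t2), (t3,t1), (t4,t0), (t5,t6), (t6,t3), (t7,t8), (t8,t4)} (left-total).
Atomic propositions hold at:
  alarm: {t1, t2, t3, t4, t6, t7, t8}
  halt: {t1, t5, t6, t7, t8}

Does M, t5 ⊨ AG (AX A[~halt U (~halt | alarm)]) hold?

Yes

Sat(~halt) = {t0, t2, t3, t4}
Sat(~halt | alarm) = {t0, t1, t2, t3, t4, t6, t7, t8}
A[~halt U (~halt | alarm)]: least fixpoint, start Z0 = Sat((~halt | alarm)) = {t0, t1, t2, t3, t4, t6, t7, t8}, add states in Sat(~halt) with every successor in Z. Already a fixed point.
Sat(A[~halt U (~halt | alarm)]) = {t0, t1, t2, t3, t4, t6, t7, t8}
Sat(AX A[~halt U (~halt | alarm)]) = {s : every successor in {t0, t1, t2, t3, t4, t6, t7, t8}} = {t1, t2, t3, t4, t5, t6, t7, t8}
AG (AX A[~halt U (~halt | alarm)]): greatest fixpoint, start Z0 = {t1, t2, t3, t4, t5, t6, t7, t8}, keep only states in Sat with every successor in Z. Z1 = {t1, t2, t3, t5, t6, t7, t8}; Z2 = {t1, t2, t3, t5, t6, t7}; Z3 = {t1, t2, t3, t5, t6}; fixed.
Sat(AG (AX A[~halt U (~halt | alarm)])) = {t1, t2, t3, t5, t6}
t5 ∈ Sat(AG (AX A[~halt U (~halt | alarm)])) = {t1, t2, t3, t5, t6}, so the formula holds at t5.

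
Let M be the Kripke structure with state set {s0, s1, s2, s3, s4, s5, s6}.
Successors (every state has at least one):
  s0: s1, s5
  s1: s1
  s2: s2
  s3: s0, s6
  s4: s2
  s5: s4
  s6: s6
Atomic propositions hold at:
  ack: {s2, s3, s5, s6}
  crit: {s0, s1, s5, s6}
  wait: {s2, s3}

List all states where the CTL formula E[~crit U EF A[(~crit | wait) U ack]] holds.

{s0, s2, s3, s4, s5, s6}

Sat(~crit) = {s2, s3, s4}
Sat(~crit | wait) = {s2, s3, s4}
A[(~crit | wait) U ack]: least fixpoint, start Z0 = Sat(ack) = {s2, s3, s5, s6}, add states in Sat(~crit | wait) with every successor in Z. Z1 = {s2, s3, s4, s5, s6}; fixed.
Sat(A[(~crit | wait) U ack]) = {s2, s3, s4, s5, s6}
EF A[(~crit | wait) U ack]: least fixpoint, start Z0 = {s2, s3, s4, s5, s6}, add states with some successor in Z. Z1 = {s0, s2, s3, s4, s5, s6}; fixed.
Sat(EF A[(~crit | wait) U ack]) = {s0, s2, s3, s4, s5, s6}
E[~crit U EF A[(~crit | wait) U ack]]: least fixpoint, start Z0 = Sat(EF A[(~crit | wait) U ack]) = {s0, s2, s3, s4, s5, s6}, add states in Sat(~crit) with some successor in Z. Already a fixed point.
Sat(E[~crit U EF A[(~crit | wait) U ack]]) = {s0, s2, s3, s4, s5, s6}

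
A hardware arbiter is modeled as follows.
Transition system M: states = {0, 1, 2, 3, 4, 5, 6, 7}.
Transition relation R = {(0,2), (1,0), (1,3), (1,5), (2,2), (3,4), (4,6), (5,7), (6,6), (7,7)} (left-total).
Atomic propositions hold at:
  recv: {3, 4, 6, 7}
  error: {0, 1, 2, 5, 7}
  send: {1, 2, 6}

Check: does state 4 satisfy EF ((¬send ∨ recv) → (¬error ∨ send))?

Sat(¬send) = {0, 3, 4, 5, 7}
Sat(¬send ∨ recv) = {0, 3, 4, 5, 6, 7}
Sat(¬error) = {3, 4, 6}
Sat(¬error ∨ send) = {1, 2, 3, 4, 6}
Sat((¬send ∨ recv) → (¬error ∨ send)) = {1, 2, 3, 4, 6}
EF ((¬send ∨ recv) → (¬error ∨ send)): least fixpoint, start Z0 = {1, 2, 3, 4, 6}, add states with some successor in Z. Z1 = {0, 1, 2, 3, 4, 6}; fixed.
Sat(EF ((¬send ∨ recv) → (¬error ∨ send))) = {0, 1, 2, 3, 4, 6}
4 ∈ Sat(EF ((¬send ∨ recv) → (¬error ∨ send))) = {0, 1, 2, 3, 4, 6}, so the formula holds at 4.

Yes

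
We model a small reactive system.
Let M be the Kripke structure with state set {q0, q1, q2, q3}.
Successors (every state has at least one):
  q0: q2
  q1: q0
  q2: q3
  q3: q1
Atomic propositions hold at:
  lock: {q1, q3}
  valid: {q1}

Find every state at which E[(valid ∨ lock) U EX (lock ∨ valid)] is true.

{q2, q3}

Sat(valid ∨ lock) = {q1, q3}
Sat(lock ∨ valid) = {q1, q3}
Sat(EX (lock ∨ valid)) = {s : some successor in {q1, q3}} = {q2, q3}
E[(valid ∨ lock) U EX (lock ∨ valid)]: least fixpoint, start Z0 = Sat(EX (lock ∨ valid)) = {q2, q3}, add states in Sat(valid ∨ lock) with some successor in Z. Already a fixed point.
Sat(E[(valid ∨ lock) U EX (lock ∨ valid)]) = {q2, q3}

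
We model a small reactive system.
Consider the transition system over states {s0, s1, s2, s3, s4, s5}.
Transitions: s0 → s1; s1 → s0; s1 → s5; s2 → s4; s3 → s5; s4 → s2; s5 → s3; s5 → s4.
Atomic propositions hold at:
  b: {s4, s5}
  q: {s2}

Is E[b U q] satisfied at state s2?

Yes

E[b U q]: least fixpoint, start Z0 = Sat(q) = {s2}, add states in Sat(b) with some successor in Z. Z1 = {s2, s4}; Z2 = {s2, s4, s5}; fixed.
Sat(E[b U q]) = {s2, s4, s5}
s2 ∈ Sat(E[b U q]) = {s2, s4, s5}, so the formula holds at s2.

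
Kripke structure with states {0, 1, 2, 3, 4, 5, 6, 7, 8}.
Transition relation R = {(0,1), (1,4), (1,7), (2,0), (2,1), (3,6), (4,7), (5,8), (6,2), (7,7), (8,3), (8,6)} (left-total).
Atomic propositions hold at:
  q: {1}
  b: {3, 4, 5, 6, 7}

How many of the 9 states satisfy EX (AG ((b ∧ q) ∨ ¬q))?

3

Sat(b ∧ q) = ∅
Sat(¬q) = {0, 2, 3, 4, 5, 6, 7, 8}
Sat((b ∧ q) ∨ ¬q) = {0, 2, 3, 4, 5, 6, 7, 8}
AG ((b ∧ q) ∨ ¬q): greatest fixpoint, start Z0 = {0, 2, 3, 4, 5, 6, 7, 8}, keep only states in Sat with every successor in Z. Z1 = {3, 4, 5, 6, 7, 8}; Z2 = {3, 4, 5, 7, 8}; Z3 = {4, 5, 7}; Z4 = {4, 7}; fixed.
Sat(AG ((b ∧ q) ∨ ¬q)) = {4, 7}
Sat(EX (AG ((b ∧ q) ∨ ¬q))) = {s : some successor in {4, 7}} = {1, 4, 7}
|Sat(EX (AG ((b ∧ q) ∨ ¬q)))| = |{1, 4, 7}| = 3.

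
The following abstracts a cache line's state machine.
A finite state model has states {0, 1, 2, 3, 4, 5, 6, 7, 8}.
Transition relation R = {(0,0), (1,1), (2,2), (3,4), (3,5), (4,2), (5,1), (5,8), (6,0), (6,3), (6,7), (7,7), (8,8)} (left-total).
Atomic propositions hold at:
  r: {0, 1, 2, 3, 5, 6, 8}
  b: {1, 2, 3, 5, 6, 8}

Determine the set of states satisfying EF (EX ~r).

Sat(~r) = {4, 7}
Sat(EX ~r) = {s : some successor in {4, 7}} = {3, 6, 7}
EF (EX ~r): least fixpoint, start Z0 = {3, 6, 7}, add states with some successor in Z. Already a fixed point.
Sat(EF (EX ~r)) = {3, 6, 7}

{3, 6, 7}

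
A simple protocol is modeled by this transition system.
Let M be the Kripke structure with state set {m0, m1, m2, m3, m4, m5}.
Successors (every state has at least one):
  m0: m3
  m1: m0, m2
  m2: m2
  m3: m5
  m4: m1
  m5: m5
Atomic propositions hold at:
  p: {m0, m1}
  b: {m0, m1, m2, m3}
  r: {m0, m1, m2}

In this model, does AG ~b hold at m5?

Sat(~b) = {m4, m5}
AG ~b: greatest fixpoint, start Z0 = {m4, m5}, keep only states in Sat with every successor in Z. Z1 = {m5}; fixed.
Sat(AG ~b) = {m5}
m5 ∈ Sat(AG ~b) = {m5}, so the formula holds at m5.

Yes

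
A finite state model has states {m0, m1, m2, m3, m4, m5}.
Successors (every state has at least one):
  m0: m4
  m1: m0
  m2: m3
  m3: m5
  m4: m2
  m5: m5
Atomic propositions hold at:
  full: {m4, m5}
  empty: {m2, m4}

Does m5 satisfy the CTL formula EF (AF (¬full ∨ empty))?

Sat(¬full) = {m0, m1, m2, m3}
Sat(¬full ∨ empty) = {m0, m1, m2, m3, m4}
AF (¬full ∨ empty): least fixpoint, start Z0 = {m0, m1, m2, m3, m4}, add states with every successor in Z. Already a fixed point.
Sat(AF (¬full ∨ empty)) = {m0, m1, m2, m3, m4}
EF (AF (¬full ∨ empty)): least fixpoint, start Z0 = {m0, m1, m2, m3, m4}, add states with some successor in Z. Already a fixed point.
Sat(EF (AF (¬full ∨ empty))) = {m0, m1, m2, m3, m4}
m5 ∉ Sat(EF (AF (¬full ∨ empty))) = {m0, m1, m2, m3, m4}, so the formula does not hold at m5.

No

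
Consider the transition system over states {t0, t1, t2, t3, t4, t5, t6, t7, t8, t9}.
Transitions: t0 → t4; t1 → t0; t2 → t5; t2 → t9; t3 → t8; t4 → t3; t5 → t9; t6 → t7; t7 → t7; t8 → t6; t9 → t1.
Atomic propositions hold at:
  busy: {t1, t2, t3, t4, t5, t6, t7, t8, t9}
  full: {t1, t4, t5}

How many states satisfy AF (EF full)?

6

EF full: least fixpoint, start Z0 = {t1, t4, t5}, add states with some successor in Z. Z1 = {t0, t1, t2, t4, t5, t9}; fixed.
Sat(EF full) = {t0, t1, t2, t4, t5, t9}
AF (EF full): least fixpoint, start Z0 = {t0, t1, t2, t4, t5, t9}, add states with every successor in Z. Already a fixed point.
Sat(AF (EF full)) = {t0, t1, t2, t4, t5, t9}
|Sat(AF (EF full))| = |{t0, t1, t2, t4, t5, t9}| = 6.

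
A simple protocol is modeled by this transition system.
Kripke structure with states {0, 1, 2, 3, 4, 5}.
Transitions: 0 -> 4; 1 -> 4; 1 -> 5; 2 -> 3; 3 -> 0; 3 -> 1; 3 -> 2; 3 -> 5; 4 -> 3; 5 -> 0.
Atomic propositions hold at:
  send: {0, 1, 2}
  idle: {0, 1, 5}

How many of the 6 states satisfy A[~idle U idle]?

3

Sat(~idle) = {2, 3, 4}
A[~idle U idle]: least fixpoint, start Z0 = Sat(idle) = {0, 1, 5}, add states in Sat(~idle) with every successor in Z. Already a fixed point.
Sat(A[~idle U idle]) = {0, 1, 5}
|Sat(A[~idle U idle])| = |{0, 1, 5}| = 3.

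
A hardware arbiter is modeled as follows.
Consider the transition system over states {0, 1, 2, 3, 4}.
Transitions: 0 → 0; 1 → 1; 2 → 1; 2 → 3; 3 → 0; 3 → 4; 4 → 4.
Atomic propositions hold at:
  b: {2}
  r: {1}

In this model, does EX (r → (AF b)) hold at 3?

Yes

AF b: least fixpoint, start Z0 = {2}, add states with every successor in Z. Already a fixed point.
Sat(AF b) = {2}
Sat(r → (AF b)) = {0, 2, 3, 4}
Sat(EX (r → (AF b))) = {s : some successor in {0, 2, 3, 4}} = {0, 2, 3, 4}
3 ∈ Sat(EX (r → (AF b))) = {0, 2, 3, 4}, so the formula holds at 3.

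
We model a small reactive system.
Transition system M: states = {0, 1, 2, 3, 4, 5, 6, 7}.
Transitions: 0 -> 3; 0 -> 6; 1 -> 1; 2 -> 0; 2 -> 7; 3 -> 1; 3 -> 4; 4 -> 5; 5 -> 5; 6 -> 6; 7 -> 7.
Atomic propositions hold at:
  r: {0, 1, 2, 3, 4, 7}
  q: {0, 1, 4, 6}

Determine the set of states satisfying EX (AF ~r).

{0, 3, 4, 5, 6}

Sat(~r) = {5, 6}
AF ~r: least fixpoint, start Z0 = {5, 6}, add states with every successor in Z. Z1 = {4, 5, 6}; fixed.
Sat(AF ~r) = {4, 5, 6}
Sat(EX (AF ~r)) = {s : some successor in {4, 5, 6}} = {0, 3, 4, 5, 6}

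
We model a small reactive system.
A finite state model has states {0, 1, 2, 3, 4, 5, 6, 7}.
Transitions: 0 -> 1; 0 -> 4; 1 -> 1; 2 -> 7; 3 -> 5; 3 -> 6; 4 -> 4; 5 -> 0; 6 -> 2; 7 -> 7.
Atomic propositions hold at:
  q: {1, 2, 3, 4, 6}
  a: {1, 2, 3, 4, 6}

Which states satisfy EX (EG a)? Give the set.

{0, 1, 4}

EG a: greatest fixpoint, start Z0 = {1, 2, 3, 4, 6}, keep only states in Sat with some successor in Z. Z1 = {1, 3, 4, 6}; Z2 = {1, 3, 4}; Z3 = {1, 4}; fixed.
Sat(EG a) = {1, 4}
Sat(EX (EG a)) = {s : some successor in {1, 4}} = {0, 1, 4}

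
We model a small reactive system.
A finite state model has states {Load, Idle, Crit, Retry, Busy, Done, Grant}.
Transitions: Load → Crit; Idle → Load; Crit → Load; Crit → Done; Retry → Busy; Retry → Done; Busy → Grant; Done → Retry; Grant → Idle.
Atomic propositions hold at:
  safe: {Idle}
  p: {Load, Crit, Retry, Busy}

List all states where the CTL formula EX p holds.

{Load, Idle, Crit, Retry, Done}

Sat(EX p) = {s : some successor in {Load, Crit, Retry, Busy}} = {Load, Idle, Crit, Retry, Done}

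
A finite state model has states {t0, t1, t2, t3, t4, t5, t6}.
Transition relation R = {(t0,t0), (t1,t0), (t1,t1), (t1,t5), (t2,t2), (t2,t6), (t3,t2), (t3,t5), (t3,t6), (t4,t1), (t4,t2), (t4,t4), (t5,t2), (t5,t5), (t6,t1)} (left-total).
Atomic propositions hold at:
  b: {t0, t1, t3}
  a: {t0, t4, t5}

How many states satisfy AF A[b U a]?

3

A[b U a]: least fixpoint, start Z0 = Sat(a) = {t0, t4, t5}, add states in Sat(b) with every successor in Z. Already a fixed point.
Sat(A[b U a]) = {t0, t4, t5}
AF A[b U a]: least fixpoint, start Z0 = {t0, t4, t5}, add states with every successor in Z. Already a fixed point.
Sat(AF A[b U a]) = {t0, t4, t5}
|Sat(AF A[b U a])| = |{t0, t4, t5}| = 3.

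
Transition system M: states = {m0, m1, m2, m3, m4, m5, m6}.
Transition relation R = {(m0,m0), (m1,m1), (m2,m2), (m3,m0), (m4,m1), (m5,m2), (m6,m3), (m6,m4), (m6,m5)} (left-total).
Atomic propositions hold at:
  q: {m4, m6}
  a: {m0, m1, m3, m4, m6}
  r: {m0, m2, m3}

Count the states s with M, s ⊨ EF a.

5

EF a: least fixpoint, start Z0 = {m0, m1, m3, m4, m6}, add states with some successor in Z. Already a fixed point.
Sat(EF a) = {m0, m1, m3, m4, m6}
|Sat(EF a)| = |{m0, m1, m3, m4, m6}| = 5.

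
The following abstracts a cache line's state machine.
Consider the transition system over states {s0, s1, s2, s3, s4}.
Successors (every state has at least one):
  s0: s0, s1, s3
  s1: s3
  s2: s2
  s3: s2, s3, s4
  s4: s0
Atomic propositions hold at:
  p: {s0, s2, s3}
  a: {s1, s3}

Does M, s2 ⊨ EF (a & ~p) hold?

No

Sat(~p) = {s1, s4}
Sat(a & ~p) = {s1}
EF (a & ~p): least fixpoint, start Z0 = {s1}, add states with some successor in Z. Z1 = {s0, s1}; Z2 = {s0, s1, s4}; Z3 = {s0, s1, s3, s4}; fixed.
Sat(EF (a & ~p)) = {s0, s1, s3, s4}
s2 ∉ Sat(EF (a & ~p)) = {s0, s1, s3, s4}, so the formula does not hold at s2.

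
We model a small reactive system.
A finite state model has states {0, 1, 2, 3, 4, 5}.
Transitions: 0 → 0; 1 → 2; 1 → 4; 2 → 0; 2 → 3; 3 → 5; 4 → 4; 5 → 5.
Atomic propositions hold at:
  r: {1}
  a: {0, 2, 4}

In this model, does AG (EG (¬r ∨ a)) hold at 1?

No

Sat(¬r) = {0, 2, 3, 4, 5}
Sat(¬r ∨ a) = {0, 2, 3, 4, 5}
EG (¬r ∨ a): greatest fixpoint, start Z0 = {0, 2, 3, 4, 5}, keep only states in Sat with some successor in Z. Already a fixed point.
Sat(EG (¬r ∨ a)) = {0, 2, 3, 4, 5}
AG (EG (¬r ∨ a)): greatest fixpoint, start Z0 = {0, 2, 3, 4, 5}, keep only states in Sat with every successor in Z. Already a fixed point.
Sat(AG (EG (¬r ∨ a))) = {0, 2, 3, 4, 5}
1 ∉ Sat(AG (EG (¬r ∨ a))) = {0, 2, 3, 4, 5}, so the formula does not hold at 1.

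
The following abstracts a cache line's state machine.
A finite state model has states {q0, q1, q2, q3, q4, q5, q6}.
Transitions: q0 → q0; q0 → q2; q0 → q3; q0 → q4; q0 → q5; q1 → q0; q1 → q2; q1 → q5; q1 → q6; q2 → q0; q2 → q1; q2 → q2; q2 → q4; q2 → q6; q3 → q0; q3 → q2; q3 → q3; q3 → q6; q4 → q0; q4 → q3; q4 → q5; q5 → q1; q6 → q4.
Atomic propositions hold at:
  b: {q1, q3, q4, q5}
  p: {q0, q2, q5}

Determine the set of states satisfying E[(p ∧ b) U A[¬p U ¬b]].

{q0, q2, q6}

Sat(p ∧ b) = {q5}
Sat(¬p) = {q1, q3, q4, q6}
Sat(¬b) = {q0, q2, q6}
A[¬p U ¬b]: least fixpoint, start Z0 = Sat(¬b) = {q0, q2, q6}, add states in Sat(¬p) with every successor in Z. Already a fixed point.
Sat(A[¬p U ¬b]) = {q0, q2, q6}
E[(p ∧ b) U A[¬p U ¬b]]: least fixpoint, start Z0 = Sat(A[¬p U ¬b]) = {q0, q2, q6}, add states in Sat(p ∧ b) with some successor in Z. Already a fixed point.
Sat(E[(p ∧ b) U A[¬p U ¬b]]) = {q0, q2, q6}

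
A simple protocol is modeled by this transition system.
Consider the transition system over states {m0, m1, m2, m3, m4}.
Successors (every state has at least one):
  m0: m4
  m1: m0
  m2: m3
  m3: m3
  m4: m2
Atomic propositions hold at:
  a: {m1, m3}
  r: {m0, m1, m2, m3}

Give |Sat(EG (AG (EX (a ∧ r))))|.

Sat(a ∧ r) = {m1, m3}
Sat(EX (a ∧ r)) = {s : some successor in {m1, m3}} = {m2, m3}
AG (EX (a ∧ r)): greatest fixpoint, start Z0 = {m2, m3}, keep only states in Sat with every successor in Z. Already a fixed point.
Sat(AG (EX (a ∧ r))) = {m2, m3}
EG (AG (EX (a ∧ r))): greatest fixpoint, start Z0 = {m2, m3}, keep only states in Sat with some successor in Z. Already a fixed point.
Sat(EG (AG (EX (a ∧ r)))) = {m2, m3}
|Sat(EG (AG (EX (a ∧ r))))| = |{m2, m3}| = 2.

2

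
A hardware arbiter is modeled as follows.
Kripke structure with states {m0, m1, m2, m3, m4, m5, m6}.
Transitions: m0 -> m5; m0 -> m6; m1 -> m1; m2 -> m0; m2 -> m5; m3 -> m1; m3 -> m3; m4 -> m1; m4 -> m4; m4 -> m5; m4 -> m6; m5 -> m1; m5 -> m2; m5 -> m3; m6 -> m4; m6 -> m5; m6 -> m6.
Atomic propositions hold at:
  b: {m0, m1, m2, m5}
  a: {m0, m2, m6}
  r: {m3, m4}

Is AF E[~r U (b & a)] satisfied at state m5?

Sat(~r) = {m0, m1, m2, m5, m6}
Sat(b & a) = {m0, m2}
E[~r U (b & a)]: least fixpoint, start Z0 = Sat((b & a)) = {m0, m2}, add states in Sat(~r) with some successor in Z. Z1 = {m0, m2, m5}; Z2 = {m0, m2, m5, m6}; fixed.
Sat(E[~r U (b & a)]) = {m0, m2, m5, m6}
AF E[~r U (b & a)]: least fixpoint, start Z0 = {m0, m2, m5, m6}, add states with every successor in Z. Already a fixed point.
Sat(AF E[~r U (b & a)]) = {m0, m2, m5, m6}
m5 ∈ Sat(AF E[~r U (b & a)]) = {m0, m2, m5, m6}, so the formula holds at m5.

Yes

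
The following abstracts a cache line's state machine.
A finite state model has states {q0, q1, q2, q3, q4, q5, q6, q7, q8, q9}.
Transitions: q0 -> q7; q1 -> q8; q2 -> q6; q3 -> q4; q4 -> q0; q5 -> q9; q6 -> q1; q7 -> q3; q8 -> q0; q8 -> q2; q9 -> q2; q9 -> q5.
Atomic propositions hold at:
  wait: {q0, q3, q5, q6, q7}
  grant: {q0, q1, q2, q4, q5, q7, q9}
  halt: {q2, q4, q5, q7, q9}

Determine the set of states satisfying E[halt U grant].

{q0, q1, q2, q4, q5, q7, q9}

E[halt U grant]: least fixpoint, start Z0 = Sat(grant) = {q0, q1, q2, q4, q5, q7, q9}, add states in Sat(halt) with some successor in Z. Already a fixed point.
Sat(E[halt U grant]) = {q0, q1, q2, q4, q5, q7, q9}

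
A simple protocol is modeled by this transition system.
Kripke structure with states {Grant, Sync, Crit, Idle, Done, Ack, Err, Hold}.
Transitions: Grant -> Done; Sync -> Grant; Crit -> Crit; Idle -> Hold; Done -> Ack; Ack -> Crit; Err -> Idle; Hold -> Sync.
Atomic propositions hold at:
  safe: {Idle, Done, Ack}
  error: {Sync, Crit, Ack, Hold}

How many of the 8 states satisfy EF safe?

7

EF safe: least fixpoint, start Z0 = {Idle, Done, Ack}, add states with some successor in Z. Z1 = {Grant, Idle, Done, Ack, Err}; Z2 = {Grant, Sync, Idle, Done, Ack, Err}; Z3 = {Grant, Sync, Idle, Done, Ack, Err, Hold}; fixed.
Sat(EF safe) = {Grant, Sync, Idle, Done, Ack, Err, Hold}
|Sat(EF safe)| = |{Grant, Sync, Idle, Done, Ack, Err, Hold}| = 7.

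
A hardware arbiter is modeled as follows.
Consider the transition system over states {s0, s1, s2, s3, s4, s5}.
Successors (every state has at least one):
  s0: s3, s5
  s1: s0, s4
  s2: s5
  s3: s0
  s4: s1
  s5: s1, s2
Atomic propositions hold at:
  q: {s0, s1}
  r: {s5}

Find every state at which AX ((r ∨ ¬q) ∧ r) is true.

{s2}

Sat(¬q) = {s2, s3, s4, s5}
Sat(r ∨ ¬q) = {s2, s3, s4, s5}
Sat((r ∨ ¬q) ∧ r) = {s5}
Sat(AX ((r ∨ ¬q) ∧ r)) = {s : every successor in {s5}} = {s2}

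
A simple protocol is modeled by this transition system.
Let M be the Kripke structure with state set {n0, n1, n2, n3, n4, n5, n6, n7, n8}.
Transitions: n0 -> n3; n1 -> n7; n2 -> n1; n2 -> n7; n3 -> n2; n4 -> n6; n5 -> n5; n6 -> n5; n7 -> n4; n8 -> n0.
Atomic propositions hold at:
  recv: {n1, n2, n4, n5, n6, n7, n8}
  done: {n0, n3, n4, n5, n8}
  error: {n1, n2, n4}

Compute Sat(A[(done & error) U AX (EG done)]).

{n4, n5, n6}

Sat(done & error) = {n4}
EG done: greatest fixpoint, start Z0 = {n0, n3, n4, n5, n8}, keep only states in Sat with some successor in Z. Z1 = {n0, n5, n8}; Z2 = {n5, n8}; Z3 = {n5}; fixed.
Sat(EG done) = {n5}
Sat(AX (EG done)) = {s : every successor in {n5}} = {n5, n6}
A[(done & error) U AX (EG done)]: least fixpoint, start Z0 = Sat(AX (EG done)) = {n5, n6}, add states in Sat(done & error) with every successor in Z. Z1 = {n4, n5, n6}; fixed.
Sat(A[(done & error) U AX (EG done)]) = {n4, n5, n6}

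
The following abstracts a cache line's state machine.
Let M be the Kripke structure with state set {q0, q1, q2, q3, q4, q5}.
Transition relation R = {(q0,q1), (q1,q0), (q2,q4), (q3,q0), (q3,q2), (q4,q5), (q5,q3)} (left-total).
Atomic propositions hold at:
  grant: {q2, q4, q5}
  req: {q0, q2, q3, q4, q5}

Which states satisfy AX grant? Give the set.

Sat(AX grant) = {s : every successor in {q2, q4, q5}} = {q2, q4}

{q2, q4}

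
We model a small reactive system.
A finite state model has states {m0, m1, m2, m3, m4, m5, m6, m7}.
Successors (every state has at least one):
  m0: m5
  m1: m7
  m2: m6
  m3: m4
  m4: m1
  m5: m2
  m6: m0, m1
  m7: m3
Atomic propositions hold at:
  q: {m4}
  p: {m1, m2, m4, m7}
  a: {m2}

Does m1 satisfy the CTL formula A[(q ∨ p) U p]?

Yes

Sat(q ∨ p) = {m1, m2, m4, m7}
A[(q ∨ p) U p]: least fixpoint, start Z0 = Sat(p) = {m1, m2, m4, m7}, add states in Sat(q ∨ p) with every successor in Z. Already a fixed point.
Sat(A[(q ∨ p) U p]) = {m1, m2, m4, m7}
m1 ∈ Sat(A[(q ∨ p) U p]) = {m1, m2, m4, m7}, so the formula holds at m1.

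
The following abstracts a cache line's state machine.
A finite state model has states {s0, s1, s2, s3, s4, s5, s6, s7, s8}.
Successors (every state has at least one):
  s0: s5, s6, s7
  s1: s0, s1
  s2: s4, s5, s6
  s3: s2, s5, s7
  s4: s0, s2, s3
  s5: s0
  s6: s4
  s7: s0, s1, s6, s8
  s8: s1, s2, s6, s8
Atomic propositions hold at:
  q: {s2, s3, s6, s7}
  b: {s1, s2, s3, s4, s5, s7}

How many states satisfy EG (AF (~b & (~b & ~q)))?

3

Sat(~b) = {s0, s6, s8}
Sat(~q) = {s0, s1, s4, s5, s8}
Sat(~b & ~q) = {s0, s8}
Sat(~b & (~b & ~q)) = {s0, s8}
AF (~b & (~b & ~q)): least fixpoint, start Z0 = {s0, s8}, add states with every successor in Z. Z1 = {s0, s5, s8}; fixed.
Sat(AF (~b & (~b & ~q))) = {s0, s5, s8}
EG (AF (~b & (~b & ~q))): greatest fixpoint, start Z0 = {s0, s5, s8}, keep only states in Sat with some successor in Z. Already a fixed point.
Sat(EG (AF (~b & (~b & ~q)))) = {s0, s5, s8}
|Sat(EG (AF (~b & (~b & ~q))))| = |{s0, s5, s8}| = 3.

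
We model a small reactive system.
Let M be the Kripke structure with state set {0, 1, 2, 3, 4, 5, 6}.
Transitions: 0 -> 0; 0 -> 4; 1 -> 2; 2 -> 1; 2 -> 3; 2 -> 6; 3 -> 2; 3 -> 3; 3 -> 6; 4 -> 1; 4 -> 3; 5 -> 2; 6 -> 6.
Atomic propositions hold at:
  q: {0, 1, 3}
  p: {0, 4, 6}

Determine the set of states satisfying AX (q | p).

Sat(q | p) = {0, 1, 3, 4, 6}
Sat(AX (q | p)) = {s : every successor in {0, 1, 3, 4, 6}} = {0, 2, 4, 6}

{0, 2, 4, 6}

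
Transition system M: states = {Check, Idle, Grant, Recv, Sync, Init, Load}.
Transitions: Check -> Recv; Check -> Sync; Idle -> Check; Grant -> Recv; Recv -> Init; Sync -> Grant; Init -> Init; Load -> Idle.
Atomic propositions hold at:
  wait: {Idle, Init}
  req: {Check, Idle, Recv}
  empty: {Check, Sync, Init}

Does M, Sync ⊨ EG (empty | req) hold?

No

Sat(empty | req) = {Check, Idle, Recv, Sync, Init}
EG (empty | req): greatest fixpoint, start Z0 = {Check, Idle, Recv, Sync, Init}, keep only states in Sat with some successor in Z. Z1 = {Check, Idle, Recv, Init}; fixed.
Sat(EG (empty | req)) = {Check, Idle, Recv, Init}
Sync ∉ Sat(EG (empty | req)) = {Check, Idle, Recv, Init}, so the formula does not hold at Sync.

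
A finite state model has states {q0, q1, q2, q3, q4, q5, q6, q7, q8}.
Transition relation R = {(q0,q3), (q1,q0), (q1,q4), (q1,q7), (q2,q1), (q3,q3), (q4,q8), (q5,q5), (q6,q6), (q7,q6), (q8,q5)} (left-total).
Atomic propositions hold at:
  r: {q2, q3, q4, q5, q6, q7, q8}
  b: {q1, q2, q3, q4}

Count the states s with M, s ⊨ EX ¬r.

2

Sat(¬r) = {q0, q1}
Sat(EX ¬r) = {s : some successor in {q0, q1}} = {q1, q2}
|Sat(EX ¬r)| = |{q1, q2}| = 2.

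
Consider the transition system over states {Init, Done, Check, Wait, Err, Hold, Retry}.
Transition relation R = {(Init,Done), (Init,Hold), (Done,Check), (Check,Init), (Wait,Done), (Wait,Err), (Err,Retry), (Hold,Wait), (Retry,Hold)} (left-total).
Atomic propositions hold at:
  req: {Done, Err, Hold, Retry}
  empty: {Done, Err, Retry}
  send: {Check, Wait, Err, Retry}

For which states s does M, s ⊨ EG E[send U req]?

{Wait, Err, Hold, Retry}

E[send U req]: least fixpoint, start Z0 = Sat(req) = {Done, Err, Hold, Retry}, add states in Sat(send) with some successor in Z. Z1 = {Done, Wait, Err, Hold, Retry}; fixed.
Sat(E[send U req]) = {Done, Wait, Err, Hold, Retry}
EG E[send U req]: greatest fixpoint, start Z0 = {Done, Wait, Err, Hold, Retry}, keep only states in Sat with some successor in Z. Z1 = {Wait, Err, Hold, Retry}; fixed.
Sat(EG E[send U req]) = {Wait, Err, Hold, Retry}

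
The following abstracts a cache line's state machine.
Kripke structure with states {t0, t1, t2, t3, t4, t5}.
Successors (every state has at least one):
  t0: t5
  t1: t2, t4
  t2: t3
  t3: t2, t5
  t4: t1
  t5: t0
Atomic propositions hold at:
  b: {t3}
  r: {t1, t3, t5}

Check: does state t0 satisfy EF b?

EF b: least fixpoint, start Z0 = {t3}, add states with some successor in Z. Z1 = {t2, t3}; Z2 = {t1, t2, t3}; Z3 = {t1, t2, t3, t4}; fixed.
Sat(EF b) = {t1, t2, t3, t4}
t0 ∉ Sat(EF b) = {t1, t2, t3, t4}, so the formula does not hold at t0.

No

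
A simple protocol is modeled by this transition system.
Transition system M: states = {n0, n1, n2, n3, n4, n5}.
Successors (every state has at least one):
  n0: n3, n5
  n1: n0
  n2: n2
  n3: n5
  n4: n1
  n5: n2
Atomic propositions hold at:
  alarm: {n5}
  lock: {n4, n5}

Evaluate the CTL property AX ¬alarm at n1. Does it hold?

Sat(¬alarm) = {n0, n1, n2, n3, n4}
Sat(AX ¬alarm) = {s : every successor in {n0, n1, n2, n3, n4}} = {n1, n2, n4, n5}
n1 ∈ Sat(AX ¬alarm) = {n1, n2, n4, n5}, so the formula holds at n1.

Yes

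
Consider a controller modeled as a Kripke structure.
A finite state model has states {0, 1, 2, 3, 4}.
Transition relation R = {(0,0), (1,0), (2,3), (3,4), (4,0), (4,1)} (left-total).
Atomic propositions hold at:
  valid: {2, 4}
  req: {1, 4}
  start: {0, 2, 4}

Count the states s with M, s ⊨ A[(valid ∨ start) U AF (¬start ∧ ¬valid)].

3

Sat(valid ∨ start) = {0, 2, 4}
Sat(¬start) = {1, 3}
Sat(¬valid) = {0, 1, 3}
Sat(¬start ∧ ¬valid) = {1, 3}
AF (¬start ∧ ¬valid): least fixpoint, start Z0 = {1, 3}, add states with every successor in Z. Z1 = {1, 2, 3}; fixed.
Sat(AF (¬start ∧ ¬valid)) = {1, 2, 3}
A[(valid ∨ start) U AF (¬start ∧ ¬valid)]: least fixpoint, start Z0 = Sat(AF (¬start ∧ ¬valid)) = {1, 2, 3}, add states in Sat(valid ∨ start) with every successor in Z. Already a fixed point.
Sat(A[(valid ∨ start) U AF (¬start ∧ ¬valid)]) = {1, 2, 3}
|Sat(A[(valid ∨ start) U AF (¬start ∧ ¬valid)])| = |{1, 2, 3}| = 3.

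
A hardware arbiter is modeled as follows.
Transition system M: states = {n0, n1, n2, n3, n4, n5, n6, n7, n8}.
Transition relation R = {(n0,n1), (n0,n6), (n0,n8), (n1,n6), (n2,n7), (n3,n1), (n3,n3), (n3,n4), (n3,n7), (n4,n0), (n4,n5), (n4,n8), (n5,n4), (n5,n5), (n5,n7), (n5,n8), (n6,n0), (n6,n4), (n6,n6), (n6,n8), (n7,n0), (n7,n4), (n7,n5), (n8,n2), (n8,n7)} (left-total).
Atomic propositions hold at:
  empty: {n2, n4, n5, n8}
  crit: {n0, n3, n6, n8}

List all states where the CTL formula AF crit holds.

{n0, n1, n3, n6, n8}

AF crit: least fixpoint, start Z0 = {n0, n3, n6, n8}, add states with every successor in Z. Z1 = {n0, n1, n3, n6, n8}; fixed.
Sat(AF crit) = {n0, n1, n3, n6, n8}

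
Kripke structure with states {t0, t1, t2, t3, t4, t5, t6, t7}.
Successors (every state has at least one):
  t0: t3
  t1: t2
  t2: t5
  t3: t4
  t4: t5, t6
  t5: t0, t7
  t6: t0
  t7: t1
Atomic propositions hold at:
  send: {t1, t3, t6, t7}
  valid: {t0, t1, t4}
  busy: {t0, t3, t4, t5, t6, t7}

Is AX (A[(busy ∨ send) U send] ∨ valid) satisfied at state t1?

Sat(busy ∨ send) = {t0, t1, t3, t4, t5, t6, t7}
A[(busy ∨ send) U send]: least fixpoint, start Z0 = Sat(send) = {t1, t3, t6, t7}, add states in Sat(busy ∨ send) with every successor in Z. Z1 = {t0, t1, t3, t6, t7}; Z2 = {t0, t1, t3, t5, t6, t7}; Z3 = {t0, t1, t3, t4, t5, t6, t7}; fixed.
Sat(A[(busy ∨ send) U send]) = {t0, t1, t3, t4, t5, t6, t7}
Sat(A[(busy ∨ send) U send] ∨ valid) = {t0, t1, t3, t4, t5, t6, t7}
Sat(AX (A[(busy ∨ send) U send] ∨ valid)) = {s : every successor in {t0, t1, t3, t4, t5, t6, t7}} = {t0, t2, t3, t4, t5, t6, t7}
t1 ∉ Sat(AX (A[(busy ∨ send) U send] ∨ valid)) = {t0, t2, t3, t4, t5, t6, t7}, so the formula does not hold at t1.

No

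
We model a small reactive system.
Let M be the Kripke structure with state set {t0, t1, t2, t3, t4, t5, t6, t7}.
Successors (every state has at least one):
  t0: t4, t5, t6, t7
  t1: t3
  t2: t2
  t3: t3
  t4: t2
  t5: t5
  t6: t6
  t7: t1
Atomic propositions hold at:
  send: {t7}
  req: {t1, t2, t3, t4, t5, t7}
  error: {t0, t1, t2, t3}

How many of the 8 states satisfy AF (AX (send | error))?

5

Sat(send | error) = {t0, t1, t2, t3, t7}
Sat(AX (send | error)) = {s : every successor in {t0, t1, t2, t3, t7}} = {t1, t2, t3, t4, t7}
AF (AX (send | error)): least fixpoint, start Z0 = {t1, t2, t3, t4, t7}, add states with every successor in Z. Already a fixed point.
Sat(AF (AX (send | error))) = {t1, t2, t3, t4, t7}
|Sat(AF (AX (send | error)))| = |{t1, t2, t3, t4, t7}| = 5.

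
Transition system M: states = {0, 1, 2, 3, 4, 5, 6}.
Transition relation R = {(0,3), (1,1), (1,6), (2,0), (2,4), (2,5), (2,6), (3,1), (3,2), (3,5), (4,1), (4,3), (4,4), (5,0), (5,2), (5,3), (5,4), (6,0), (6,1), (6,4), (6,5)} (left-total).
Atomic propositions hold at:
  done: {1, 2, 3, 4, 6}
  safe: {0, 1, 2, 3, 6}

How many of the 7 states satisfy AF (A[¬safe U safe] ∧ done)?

Sat(¬safe) = {4, 5}
A[¬safe U safe]: least fixpoint, start Z0 = Sat(safe) = {0, 1, 2, 3, 6}, add states in Sat(¬safe) with every successor in Z. Already a fixed point.
Sat(A[¬safe U safe]) = {0, 1, 2, 3, 6}
Sat(A[¬safe U safe] ∧ done) = {1, 2, 3, 6}
AF (A[¬safe U safe] ∧ done): least fixpoint, start Z0 = {1, 2, 3, 6}, add states with every successor in Z. Z1 = {0, 1, 2, 3, 6}; fixed.
Sat(AF (A[¬safe U safe] ∧ done)) = {0, 1, 2, 3, 6}
|Sat(AF (A[¬safe U safe] ∧ done))| = |{0, 1, 2, 3, 6}| = 5.

5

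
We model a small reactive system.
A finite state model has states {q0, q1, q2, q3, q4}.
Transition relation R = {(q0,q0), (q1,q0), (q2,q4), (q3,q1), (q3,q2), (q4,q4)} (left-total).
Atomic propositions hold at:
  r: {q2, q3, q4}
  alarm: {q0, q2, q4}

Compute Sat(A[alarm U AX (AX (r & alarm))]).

{q2, q4}

Sat(r & alarm) = {q2, q4}
Sat(AX (r & alarm)) = {s : every successor in {q2, q4}} = {q2, q4}
Sat(AX (AX (r & alarm))) = {s : every successor in {q2, q4}} = {q2, q4}
A[alarm U AX (AX (r & alarm))]: least fixpoint, start Z0 = Sat(AX (AX (r & alarm))) = {q2, q4}, add states in Sat(alarm) with every successor in Z. Already a fixed point.
Sat(A[alarm U AX (AX (r & alarm))]) = {q2, q4}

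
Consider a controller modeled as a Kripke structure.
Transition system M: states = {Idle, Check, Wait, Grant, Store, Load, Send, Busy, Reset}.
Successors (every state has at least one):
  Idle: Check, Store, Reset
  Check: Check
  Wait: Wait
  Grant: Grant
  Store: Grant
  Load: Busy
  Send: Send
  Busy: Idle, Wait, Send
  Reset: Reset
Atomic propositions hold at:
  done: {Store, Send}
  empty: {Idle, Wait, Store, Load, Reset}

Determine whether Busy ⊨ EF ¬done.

Yes

Sat(¬done) = {Idle, Check, Wait, Grant, Load, Busy, Reset}
EF ¬done: least fixpoint, start Z0 = {Idle, Check, Wait, Grant, Load, Busy, Reset}, add states with some successor in Z. Z1 = {Idle, Check, Wait, Grant, Store, Load, Busy, Reset}; fixed.
Sat(EF ¬done) = {Idle, Check, Wait, Grant, Store, Load, Busy, Reset}
Busy ∈ Sat(EF ¬done) = {Idle, Check, Wait, Grant, Store, Load, Busy, Reset}, so the formula holds at Busy.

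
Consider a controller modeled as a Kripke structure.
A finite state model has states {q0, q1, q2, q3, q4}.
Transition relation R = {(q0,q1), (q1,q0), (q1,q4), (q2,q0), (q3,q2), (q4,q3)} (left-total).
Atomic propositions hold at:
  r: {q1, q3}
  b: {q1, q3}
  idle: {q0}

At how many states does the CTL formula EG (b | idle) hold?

Sat(b | idle) = {q0, q1, q3}
EG (b | idle): greatest fixpoint, start Z0 = {q0, q1, q3}, keep only states in Sat with some successor in Z. Z1 = {q0, q1}; fixed.
Sat(EG (b | idle)) = {q0, q1}
|Sat(EG (b | idle))| = |{q0, q1}| = 2.

2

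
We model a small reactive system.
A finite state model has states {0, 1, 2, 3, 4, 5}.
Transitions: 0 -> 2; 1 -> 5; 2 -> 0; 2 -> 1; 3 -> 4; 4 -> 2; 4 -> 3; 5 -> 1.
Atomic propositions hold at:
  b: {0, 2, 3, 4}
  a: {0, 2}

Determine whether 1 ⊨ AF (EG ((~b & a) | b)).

Sat(~b) = {1, 5}
Sat(~b & a) = ∅
Sat((~b & a) | b) = {0, 2, 3, 4}
EG ((~b & a) | b): greatest fixpoint, start Z0 = {0, 2, 3, 4}, keep only states in Sat with some successor in Z. Already a fixed point.
Sat(EG ((~b & a) | b)) = {0, 2, 3, 4}
AF (EG ((~b & a) | b)): least fixpoint, start Z0 = {0, 2, 3, 4}, add states with every successor in Z. Already a fixed point.
Sat(AF (EG ((~b & a) | b))) = {0, 2, 3, 4}
1 ∉ Sat(AF (EG ((~b & a) | b))) = {0, 2, 3, 4}, so the formula does not hold at 1.

No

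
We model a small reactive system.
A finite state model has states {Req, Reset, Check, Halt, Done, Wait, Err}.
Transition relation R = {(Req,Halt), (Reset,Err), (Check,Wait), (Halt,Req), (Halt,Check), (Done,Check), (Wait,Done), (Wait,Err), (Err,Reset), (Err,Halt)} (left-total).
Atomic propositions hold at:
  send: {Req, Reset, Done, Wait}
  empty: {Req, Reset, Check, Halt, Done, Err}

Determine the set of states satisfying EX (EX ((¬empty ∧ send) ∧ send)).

Sat(¬empty) = {Wait}
Sat(¬empty ∧ send) = {Wait}
Sat((¬empty ∧ send) ∧ send) = {Wait}
Sat(EX ((¬empty ∧ send) ∧ send)) = {s : some successor in {Wait}} = {Check}
Sat(EX (EX ((¬empty ∧ send) ∧ send))) = {s : some successor in {Check}} = {Halt, Done}

{Halt, Done}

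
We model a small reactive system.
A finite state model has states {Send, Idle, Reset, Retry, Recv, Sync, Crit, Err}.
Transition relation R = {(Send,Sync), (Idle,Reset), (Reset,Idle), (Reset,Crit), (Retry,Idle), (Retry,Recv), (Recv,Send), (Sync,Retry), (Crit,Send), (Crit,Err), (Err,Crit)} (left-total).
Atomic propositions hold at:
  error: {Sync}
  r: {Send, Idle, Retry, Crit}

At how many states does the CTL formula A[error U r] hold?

A[error U r]: least fixpoint, start Z0 = Sat(r) = {Send, Idle, Retry, Crit}, add states in Sat(error) with every successor in Z. Z1 = {Send, Idle, Retry, Sync, Crit}; fixed.
Sat(A[error U r]) = {Send, Idle, Retry, Sync, Crit}
|Sat(A[error U r])| = |{Send, Idle, Retry, Sync, Crit}| = 5.

5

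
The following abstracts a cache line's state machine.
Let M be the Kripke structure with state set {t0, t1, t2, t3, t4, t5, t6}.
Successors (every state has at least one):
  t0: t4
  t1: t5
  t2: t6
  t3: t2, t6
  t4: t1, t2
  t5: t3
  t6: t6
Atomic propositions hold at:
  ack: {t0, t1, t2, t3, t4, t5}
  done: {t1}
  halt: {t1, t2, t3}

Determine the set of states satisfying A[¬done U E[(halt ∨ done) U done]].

Sat(¬done) = {t0, t2, t3, t4, t5, t6}
Sat(halt ∨ done) = {t1, t2, t3}
E[(halt ∨ done) U done]: least fixpoint, start Z0 = Sat(done) = {t1}, add states in Sat(halt ∨ done) with some successor in Z. Already a fixed point.
Sat(E[(halt ∨ done) U done]) = {t1}
A[¬done U E[(halt ∨ done) U done]]: least fixpoint, start Z0 = Sat(E[(halt ∨ done) U done]) = {t1}, add states in Sat(¬done) with every successor in Z. Already a fixed point.
Sat(A[¬done U E[(halt ∨ done) U done]]) = {t1}

{t1}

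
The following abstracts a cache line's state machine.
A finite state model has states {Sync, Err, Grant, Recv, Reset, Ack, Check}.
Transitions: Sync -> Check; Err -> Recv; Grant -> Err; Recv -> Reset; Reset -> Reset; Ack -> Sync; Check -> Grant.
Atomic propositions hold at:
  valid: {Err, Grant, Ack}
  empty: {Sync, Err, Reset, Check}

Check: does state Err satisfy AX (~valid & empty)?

Sat(~valid) = {Sync, Recv, Reset, Check}
Sat(~valid & empty) = {Sync, Reset, Check}
Sat(AX (~valid & empty)) = {s : every successor in {Sync, Reset, Check}} = {Sync, Recv, Reset, Ack}
Err ∉ Sat(AX (~valid & empty)) = {Sync, Recv, Reset, Ack}, so the formula does not hold at Err.

No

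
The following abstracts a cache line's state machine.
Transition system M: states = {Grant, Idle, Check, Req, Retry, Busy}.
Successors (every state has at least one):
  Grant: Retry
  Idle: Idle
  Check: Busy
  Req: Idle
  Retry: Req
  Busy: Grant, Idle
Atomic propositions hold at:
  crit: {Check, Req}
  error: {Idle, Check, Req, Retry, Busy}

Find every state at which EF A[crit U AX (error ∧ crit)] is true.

{Grant, Check, Retry, Busy}

Sat(error ∧ crit) = {Check, Req}
Sat(AX (error ∧ crit)) = {s : every successor in {Check, Req}} = {Retry}
A[crit U AX (error ∧ crit)]: least fixpoint, start Z0 = Sat(AX (error ∧ crit)) = {Retry}, add states in Sat(crit) with every successor in Z. Already a fixed point.
Sat(A[crit U AX (error ∧ crit)]) = {Retry}
EF A[crit U AX (error ∧ crit)]: least fixpoint, start Z0 = {Retry}, add states with some successor in Z. Z1 = {Grant, Retry}; Z2 = {Grant, Retry, Busy}; Z3 = {Grant, Check, Retry, Busy}; fixed.
Sat(EF A[crit U AX (error ∧ crit)]) = {Grant, Check, Retry, Busy}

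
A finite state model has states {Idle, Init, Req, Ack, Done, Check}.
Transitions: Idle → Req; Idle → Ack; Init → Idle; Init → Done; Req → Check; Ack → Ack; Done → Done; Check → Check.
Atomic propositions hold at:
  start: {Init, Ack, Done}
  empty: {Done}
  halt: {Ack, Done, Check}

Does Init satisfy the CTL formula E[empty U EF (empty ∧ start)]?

Sat(empty ∧ start) = {Done}
EF (empty ∧ start): least fixpoint, start Z0 = {Done}, add states with some successor in Z. Z1 = {Init, Done}; fixed.
Sat(EF (empty ∧ start)) = {Init, Done}
E[empty U EF (empty ∧ start)]: least fixpoint, start Z0 = Sat(EF (empty ∧ start)) = {Init, Done}, add states in Sat(empty) with some successor in Z. Already a fixed point.
Sat(E[empty U EF (empty ∧ start)]) = {Init, Done}
Init ∈ Sat(E[empty U EF (empty ∧ start)]) = {Init, Done}, so the formula holds at Init.

Yes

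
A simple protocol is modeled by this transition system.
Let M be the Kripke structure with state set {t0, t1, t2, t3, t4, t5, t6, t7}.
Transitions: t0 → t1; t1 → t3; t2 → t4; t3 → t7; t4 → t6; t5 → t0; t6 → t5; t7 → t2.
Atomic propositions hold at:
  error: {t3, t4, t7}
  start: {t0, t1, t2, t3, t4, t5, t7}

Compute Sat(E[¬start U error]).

{t3, t4, t7}

Sat(¬start) = {t6}
E[¬start U error]: least fixpoint, start Z0 = Sat(error) = {t3, t4, t7}, add states in Sat(¬start) with some successor in Z. Already a fixed point.
Sat(E[¬start U error]) = {t3, t4, t7}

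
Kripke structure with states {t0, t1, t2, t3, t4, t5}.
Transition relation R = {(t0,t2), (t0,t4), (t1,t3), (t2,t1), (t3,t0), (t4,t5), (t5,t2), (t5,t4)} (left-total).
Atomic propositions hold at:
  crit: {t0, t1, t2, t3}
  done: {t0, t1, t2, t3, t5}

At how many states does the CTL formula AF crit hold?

AF crit: least fixpoint, start Z0 = {t0, t1, t2, t3}, add states with every successor in Z. Already a fixed point.
Sat(AF crit) = {t0, t1, t2, t3}
|Sat(AF crit)| = |{t0, t1, t2, t3}| = 4.

4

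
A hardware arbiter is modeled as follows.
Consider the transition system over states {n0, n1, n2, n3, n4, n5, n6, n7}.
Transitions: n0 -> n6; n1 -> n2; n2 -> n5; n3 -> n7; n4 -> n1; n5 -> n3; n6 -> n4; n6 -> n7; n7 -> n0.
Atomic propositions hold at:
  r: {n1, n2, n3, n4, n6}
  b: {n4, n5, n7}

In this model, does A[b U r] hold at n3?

A[b U r]: least fixpoint, start Z0 = Sat(r) = {n1, n2, n3, n4, n6}, add states in Sat(b) with every successor in Z. Z1 = {n1, n2, n3, n4, n5, n6}; fixed.
Sat(A[b U r]) = {n1, n2, n3, n4, n5, n6}
n3 ∈ Sat(A[b U r]) = {n1, n2, n3, n4, n5, n6}, so the formula holds at n3.

Yes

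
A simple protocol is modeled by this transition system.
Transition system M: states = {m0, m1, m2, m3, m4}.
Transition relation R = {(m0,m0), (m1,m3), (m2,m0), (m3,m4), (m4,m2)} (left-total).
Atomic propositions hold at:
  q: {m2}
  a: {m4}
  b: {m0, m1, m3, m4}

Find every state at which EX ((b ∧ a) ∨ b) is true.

{m0, m1, m2, m3}

Sat(b ∧ a) = {m4}
Sat((b ∧ a) ∨ b) = {m0, m1, m3, m4}
Sat(EX ((b ∧ a) ∨ b)) = {s : some successor in {m0, m1, m3, m4}} = {m0, m1, m2, m3}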